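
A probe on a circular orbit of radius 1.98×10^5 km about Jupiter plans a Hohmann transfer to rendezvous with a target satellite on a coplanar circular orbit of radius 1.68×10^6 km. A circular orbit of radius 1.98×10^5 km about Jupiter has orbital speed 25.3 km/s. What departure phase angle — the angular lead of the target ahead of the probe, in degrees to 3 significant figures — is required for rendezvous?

From the circular-orbit relation v² = μ/r at r = 1.98×10^5 km: μ = v²r = (25.3)² × 1.98×10^5 = 1.26738×10^8 km³/s².
The Hohmann ellipse has a_t = (r₁ + r₂)/2 = 9.390×10^5 km.
The half-period of the transfer ellipse is t = π√(a_t³/μ) = 2.5392×10^5 s.
Target angular speed ω₂ = √(μ/r₂³) = 5.1700×10^-6 rad/s.
Angle swept by the target during transfer: ω₂·t = 1.3128 rad = 75.22°.
The probe traverses 180° on the transfer ellipse, so the target must lead by 180° − 75.22° = 105°.

φ = 105°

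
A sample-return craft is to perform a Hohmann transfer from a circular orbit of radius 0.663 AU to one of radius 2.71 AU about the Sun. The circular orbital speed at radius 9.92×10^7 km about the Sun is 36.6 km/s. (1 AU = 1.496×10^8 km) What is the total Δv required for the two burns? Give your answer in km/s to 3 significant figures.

Δv = 16.5 km/s

From the circular-orbit relation v² = μ/r at r = 9.92×10^7 km: μ = v²r = (36.6)² × 9.92×10^7 = 1.32884×10^11 km³/s².
In km: r₁ = 0.663 × 1.496×10^8 = 9.91848×10^7 km; r₂ = 2.71 × 1.496×10^8 = 4.05416×10^8 km.
Transfer-ellipse semi-major axis a_t = (r₁ + r₂)/2 = (9.91848×10^7 + 4.05416×10^8)/2 = 2.523004×10^8 km.
At r₁ the circular-orbit speed is v₁ = √(μ/r₁) = 36.603 km/s.
On the transfer ellipse at r₁, vis-viva equation gives v_p = √[μ(2/r₁ − 1/a_t)] = 46.399 km/s.
First burn Δv₁ = |v_p − v₁| = 9.796 km/s.
Circular speed at r₂: v₂ = √(μ/r₂) = 18.104 km/s.
Transfer-orbit speed at r₂: v_a = √[μ(2/r₂ − 1/a_t)] = 11.351 km/s.
Second burn Δv₂ = |v₂ − v_a| = 6.753 km/s.
Δv = Δv₁ + Δv₂ = 9.796 + 6.753 = 16.55 km/s.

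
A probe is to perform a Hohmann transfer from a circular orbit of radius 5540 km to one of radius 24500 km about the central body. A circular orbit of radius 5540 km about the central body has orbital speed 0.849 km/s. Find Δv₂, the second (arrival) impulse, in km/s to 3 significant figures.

Δv₂ = 0.159 km/s

From the circular-orbit relation v² = μ/r at r = 5540 km: μ = v²r = (0.849)² × 5540 = 3993.24 km³/s².
The Hohmann ellipse has a_t = (r₁ + r₂)/2 = 15020 km.
Circular speed at r = 24500 km: v_c = √(μ/r) = 0.4037 km/s.
Vis-viva on the transfer ellipse at r = 24500 km gives v_t = √[μ(2/r − 1/a_t)] = 0.2452 km/s.
Δv₂ = |v_t − v_c| = |0.2452 − 0.4037| = 0.1585 km/s.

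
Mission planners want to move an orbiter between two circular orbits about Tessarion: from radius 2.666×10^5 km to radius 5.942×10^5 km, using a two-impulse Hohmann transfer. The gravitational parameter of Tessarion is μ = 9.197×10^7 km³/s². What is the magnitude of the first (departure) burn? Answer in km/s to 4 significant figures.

Δv₁ = 3.250 km/s

Semi-major axis of the transfer orbit: a_t = (2.666×10^5 + 5.942×10^5)/2 = 4.304×10^5 km.
Circular speed at r = 2.666×10^5 km: v_c = √(μ/r) = 18.57 km/s.
Vis-viva on the transfer ellipse at r = 2.666×10^5 km gives v_t = √[μ(2/r − 1/a_t)] = 21.82 km/s.
Δv₁ = |v_t − v_c| = |21.82 − 18.57| = 3.250 km/s.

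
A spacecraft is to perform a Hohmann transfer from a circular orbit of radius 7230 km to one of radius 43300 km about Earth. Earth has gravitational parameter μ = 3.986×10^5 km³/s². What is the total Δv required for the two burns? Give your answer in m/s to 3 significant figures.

Semi-major axis of the transfer orbit: a_t = (7230 + 43300)/2 = 25265 km.
Circular speed at r₁: v₁ = √(μ/r₁) = √(3.986×10^5/7230) = 7.425 km/s.
On the transfer ellipse at r₁, vis-viva equation gives v_p = √[μ(2/r₁ − 1/a_t)] = 9.720 km/s.
First burn Δv₁ = |v_p − v₁| = 2.295 km/s.
At r₂, v₂ = √(μ/r₂) = 3.034 km/s.
Transfer-orbit speed at r₂: v_a = √[μ(2/r₂ − 1/a_t)] = 1.623 km/s.
Second burn Δv₂ = |v₂ − v_a| = 1.411 km/s.
Δv = Δv₁ + Δv₂ = 2.295 + 1.411 = 3.706 km/s.

Δv = 3710 m/s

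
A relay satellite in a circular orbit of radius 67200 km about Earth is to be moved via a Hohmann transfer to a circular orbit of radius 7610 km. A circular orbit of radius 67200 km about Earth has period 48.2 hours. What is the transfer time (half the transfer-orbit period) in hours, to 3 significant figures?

From Kepler's third law T² = 4π²r³/μ at r = 67200 km, T = 48.2 hours = 48.2 × 3600 s = 1.7352×10^5 s: μ = 4π²r³/T² = 3.97895×10^5 km³/s².
Transfer-ellipse semi-major axis a_t = (r₁ + r₂)/2 = (67200 + 7610)/2 = 37405 km.
By Kepler's third law the transfer-orbit period is T = 2π√(a_t³/μ), so t = T/2 = 36030 s.
Converting: 36030 s ÷ 3600 s/hour = 10.0 hours.

t = 10.0 hours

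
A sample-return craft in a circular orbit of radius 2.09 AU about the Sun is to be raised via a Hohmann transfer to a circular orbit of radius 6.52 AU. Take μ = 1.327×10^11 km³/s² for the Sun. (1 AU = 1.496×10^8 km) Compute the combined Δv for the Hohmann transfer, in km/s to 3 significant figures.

Δv = 8.29 km/s

In km: r₁ = 2.09 × 1.496×10^8 = 3.12664×10^8 km; r₂ = 6.52 × 1.496×10^8 = 9.75392×10^8 km.
Semi-major axis of the transfer orbit: a_t = (3.12664×10^8 + 9.75392×10^8)/2 = 6.44028×10^8 km.
Circular speed at r₁: v₁ = √(μ/r₁) = √(1.327×10^11/3.12664×10^8) = 20.601 km/s.
Transfer-orbit speed at r₁ (vis-viva equation): v_p = √[μ(2/r₁ − 1/a_t)] = 25.353 km/s.
First burn Δv₁ = |v_p − v₁| = 4.752 km/s.
At r₂, v₂ = √(μ/r₂) = 11.664 km/s.
Transfer-orbit speed at r₂: v_a = √[μ(2/r₂ − 1/a_t)] = 8.1270 km/s.
Second burn Δv₂ = |v₂ − v_a| = 3.537 km/s.
Δv = Δv₁ + Δv₂ = 4.752 + 3.537 = 8.289 km/s.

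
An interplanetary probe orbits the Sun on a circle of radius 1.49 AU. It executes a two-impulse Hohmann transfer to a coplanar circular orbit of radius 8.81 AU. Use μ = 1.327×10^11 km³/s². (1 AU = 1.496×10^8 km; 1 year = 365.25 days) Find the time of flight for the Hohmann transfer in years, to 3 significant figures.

In km: r₁ = 1.49 × 1.496×10^8 = 2.22904×10^8 km; r₂ = 8.81 × 1.496×10^8 = 1.317976×10^9 km.
Semi-major axis of the transfer orbit: a_t = (2.22904×10^8 + 1.317976×10^9)/2 = 7.7044×10^8 km.
Half the transfer-orbit period gives t = π√(a_t³/μ) = 1.844×10^8 s.
Converting: 1.844×10^8 s ÷ 3.15576×10^7 s/year (365.25 × 86400) = 5.84 years.

t = 5.84 years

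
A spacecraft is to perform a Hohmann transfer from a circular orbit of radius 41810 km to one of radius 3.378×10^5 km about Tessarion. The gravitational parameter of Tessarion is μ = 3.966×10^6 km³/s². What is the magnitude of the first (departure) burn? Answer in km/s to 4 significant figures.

Δv₁ = 3.254 km/s

Semi-major axis of the transfer orbit: a_t = (41810 + 3.378×10^5)/2 = 1.89805×10^5 km.
Circular speed at r = 41810 km: v_c = √(μ/r) = 9.73949 km/s.
Vis-viva on the transfer ellipse at r = 41810 km gives v_t = √[μ(2/r − 1/a_t)] = 12.9931 km/s.
Δv₁ = |v_t − v_c| = |12.9931 − 9.73949| = 3.254 km/s.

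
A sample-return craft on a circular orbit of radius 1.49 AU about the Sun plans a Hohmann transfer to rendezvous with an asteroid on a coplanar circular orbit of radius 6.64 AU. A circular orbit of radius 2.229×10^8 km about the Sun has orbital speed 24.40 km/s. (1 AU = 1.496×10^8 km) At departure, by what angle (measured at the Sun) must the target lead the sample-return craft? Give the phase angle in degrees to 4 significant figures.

φ = 93.78°

From the circular-orbit relation v² = μ/r at r = 2.229×10^8 km: μ = v²r = (24.40)² × 2.229×10^8 = 1.32706×10^11 km³/s².
In km: r₁ = 1.49 × 1.496×10^8 = 2.22904×10^8 km; r₂ = 6.64 × 1.496×10^8 = 9.93344×10^8 km.
Semi-major axis of the transfer orbit: a_t = (2.22904×10^8 + 9.93344×10^8)/2 = 6.08124×10^8 km.
Transfer time t = π√(a_t³/μ) = 1.29328×10^8 s.
The target's mean motion on its circular orbit is ω₂ = √(μ/r₂³) = 1.16358×10^-8 rad/s.
Angle swept by the target during transfer: ω₂·t = 1.5048 rad = 86.22°.
Arrival is 180° from departure on the ellipse, so φ = 180° − 86.22° = 93.78°.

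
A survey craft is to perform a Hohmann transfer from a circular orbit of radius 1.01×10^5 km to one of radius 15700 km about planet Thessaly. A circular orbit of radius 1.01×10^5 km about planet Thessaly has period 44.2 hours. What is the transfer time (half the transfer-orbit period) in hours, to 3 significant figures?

From Kepler's third law T² = 4π²r³/μ at r = 1.01×10^5 km, T = 44.2 hours = 44.2 × 3600 s = 1.5912×10^5 s: μ = 4π²r³/T² = 1.60648×10^6 km³/s².
Transfer-ellipse semi-major axis a_t = (r₁ + r₂)/2 = (1.010×10^5 + 15700)/2 = 58350 km.
Half the transfer-orbit period gives t = π√(a_t³/μ) = 34936 s.
Converting: 34936 s ÷ 3600 s/hour = 9.70 hours.

t = 9.70 hours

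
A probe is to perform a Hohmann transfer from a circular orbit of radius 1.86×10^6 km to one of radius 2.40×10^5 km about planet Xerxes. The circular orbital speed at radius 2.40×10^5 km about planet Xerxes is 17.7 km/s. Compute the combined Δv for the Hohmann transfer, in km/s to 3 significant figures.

Δv = 9.18 km/s

From the circular-orbit relation v² = μ/r at r = 2.40×10^5 km: μ = v²r = (17.7)² × 2.40×10^5 = 7.51896×10^7 km³/s².
Semi-major axis of the transfer orbit: a_t = (1.860×10^6 + 2.400×10^5)/2 = 1.050×10^6 km.
Circular speed at r₁: v₁ = √(μ/r₁) = √(7.51896×10^7/1.860×10^6) = 6.358 km/s.
On the transfer ellipse at r₁, vis-viva gives v_a = √[μ(2/r₁ − 1/a_t)] = 3.040 km/s.
First burn Δv₁ = |v_a − v₁| = 3.318 km/s.
Circular speed at r₂: v₂ = √(μ/r₂) = 17.700 km/s.
Transfer-orbit speed at r₂: v_p = √[μ(2/r₂ − 1/a_t)] = 23.558 km/s.
Second burn Δv₂ = |v₂ − v_p| = 5.858 km/s.
Total Δv = Δv₁ + Δv₂ = 9.176 km/s.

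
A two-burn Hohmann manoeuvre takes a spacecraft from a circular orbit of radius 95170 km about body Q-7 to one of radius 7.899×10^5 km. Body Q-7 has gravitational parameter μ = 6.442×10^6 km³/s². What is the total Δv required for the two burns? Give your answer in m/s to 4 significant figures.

Δv = 4296 m/s

Transfer-ellipse semi-major axis a_t = (r₁ + r₂)/2 = (95170 + 7.899×10^5)/2 = 4.42535×10^5 km.
Circular speed at r₁: v₁ = √(μ/r₁) = √(6.442×10^6/95170) = 8.2274 km/s.
On the transfer ellipse at r₁, vis-viva equation gives v_p = √[μ(2/r₁ − 1/a_t)] = 10.992 km/s.
First burn Δv₁ = |v_p − v₁| = 2.765 km/s.
At r₂, v₂ = √(μ/r₂) = 2.85578 km/s.
Transfer-orbit speed at r₂: v_a = √[μ(2/r₂ − 1/a_t)] = 1.32434 km/s.
Second burn Δv₂ = |v₂ − v_a| = 1.531 km/s.
Total Δv = Δv₁ + Δv₂ = 4.296 km/s.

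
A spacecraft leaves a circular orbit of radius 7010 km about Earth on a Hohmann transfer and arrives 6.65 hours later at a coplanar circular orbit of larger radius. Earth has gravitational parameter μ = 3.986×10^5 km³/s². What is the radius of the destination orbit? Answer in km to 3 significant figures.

Transfer time t = 6.65 hours = 23940 s, and t = π√(a_t³/μ).
So a_t = (μ t²/π²)^(1/3) = (3.986×10^5 × (23940)² / π²)^(1/3) = 28499 km.
Since a_t = (r₁ + r₂)/2, r₂ = 2a_t − r₁ = 2×28499 − 7010 = 49988 km.

r₂ = 50000 km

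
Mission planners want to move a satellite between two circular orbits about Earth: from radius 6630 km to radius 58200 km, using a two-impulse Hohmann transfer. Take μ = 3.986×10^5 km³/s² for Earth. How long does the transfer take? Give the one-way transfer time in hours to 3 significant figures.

t = 8.07 hours

Semi-major axis of the transfer orbit: a_t = (6630 + 58200)/2 = 32415 km.
By Kepler's third law the transfer-orbit period is T = 2π√(a_t³/μ), so t = T/2 = 29040 s.
Converting: 29040 s ÷ 3600 s/hour = 8.07 hours.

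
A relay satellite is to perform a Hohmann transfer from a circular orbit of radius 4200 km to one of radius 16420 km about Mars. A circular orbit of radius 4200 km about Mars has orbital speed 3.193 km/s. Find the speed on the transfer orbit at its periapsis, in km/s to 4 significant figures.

v = 4.030 km/s

From the circular-orbit relation v² = μ/r at r = 4200 km: μ = v²r = (3.193)² × 4200 = 42820.0 km³/s².
The Hohmann ellipse has a_t = (r₁ + r₂)/2 = 10310 km.
The periapsis of the transfer ellipse is at r = 4200 km.
From the vis-viva equation, v = √[μ(2/r − 1/a_t)] = 4.030 km/s.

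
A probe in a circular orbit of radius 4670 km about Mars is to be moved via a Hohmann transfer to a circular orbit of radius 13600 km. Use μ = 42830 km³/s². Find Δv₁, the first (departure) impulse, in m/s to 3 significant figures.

Δv₁ = 667 m/s

Semi-major axis of the transfer orbit: a_t = (4670 + 13600)/2 = 9135 km.
Circular speed at r = 4670 km: v_c = √(μ/r) = 3.0284 km/s.
Transfer-orbit speed at the same r (vis-viva, a = a_t): v_t = √[μ(2/r − 1/a_t)] = 3.6951 km/s.
Δv₁ = |v_t − v_c| = |3.6951 − 3.0284| = 0.6667 km/s.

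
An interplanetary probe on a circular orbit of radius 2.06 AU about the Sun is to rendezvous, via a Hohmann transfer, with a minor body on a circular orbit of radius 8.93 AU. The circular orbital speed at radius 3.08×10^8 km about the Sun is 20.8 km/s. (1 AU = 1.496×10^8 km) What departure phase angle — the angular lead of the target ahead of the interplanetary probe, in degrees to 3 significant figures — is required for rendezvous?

From the circular-orbit relation v² = μ/r at r = 3.08×10^8 km: μ = v²r = (20.8)² × 3.08×10^8 = 1.33253×10^11 km³/s².
In km: r₁ = 2.06 × 1.496×10^8 = 3.08176×10^8 km; r₂ = 8.93 × 1.496×10^8 = 1.335928×10^9 km.
Semi-major axis of the transfer orbit: a_t = (3.08176×10^8 + 1.335928×10^9)/2 = 8.22052×10^8 km.
Transfer time t = π√(a_t³/μ) = 2.02843×10^8 s.
Target angular speed ω₂ = √(μ/r₂³) = 7.47591×10^-9 rad/s.
Angle swept by the target during transfer: ω₂·t = 1.51644 rad = 86.89°.
Arrival is 180° from departure on the ellipse, so φ = 180° − 86.89° = 93.1°.

φ = 93.1°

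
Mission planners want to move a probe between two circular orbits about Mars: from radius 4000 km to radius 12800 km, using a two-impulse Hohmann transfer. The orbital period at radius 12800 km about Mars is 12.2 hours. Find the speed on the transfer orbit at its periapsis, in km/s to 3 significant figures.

From Kepler's third law T² = 4π²r³/μ at r = 12800 km, T = 12.2 hours = 12.2 × 3600 s = 43920 s: μ = 4π²r³/T² = 42920.5 km³/s².
Transfer-ellipse semi-major axis a_t = (r₁ + r₂)/2 = (4000 + 12800)/2 = 8400 km.
The periapsis of the transfer ellipse is at r = 4000 km.
Vis-viva: v = √[μ(2/r − 1/a_t)] = √[42920.5 × (2/4000 − 1/8400)] = 4.044 km/s.

v = 4.04 km/s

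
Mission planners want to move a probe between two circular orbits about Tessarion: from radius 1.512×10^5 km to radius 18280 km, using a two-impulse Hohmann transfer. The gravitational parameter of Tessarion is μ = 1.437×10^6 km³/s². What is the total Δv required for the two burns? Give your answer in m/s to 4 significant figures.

Δv = 4628 m/s

Semi-major axis of the transfer orbit: a_t = (1.512×10^5 + 18280)/2 = 84740 km.
Circular speed at r₁: v₁ = √(μ/r₁) = √(1.437×10^6/1.512×10^5) = 3.083 km/s.
On the transfer ellipse at r₁, vis-viva equation gives v_a = √[μ(2/r₁ − 1/a_t)] = 1.432 km/s.
First burn Δv₁ = |v_a − v₁| = 1.651 km/s.
Circular speed at r₂: v₂ = √(μ/r₂) = 8.8663 km/s.
Transfer-orbit speed at r₂: v_p = √[μ(2/r₂ − 1/a_t)] = 11.843 km/s.
Second burn Δv₂ = |v₂ − v_p| = 2.977 km/s.
Total Δv = Δv₁ + Δv₂ = 4.628 km/s.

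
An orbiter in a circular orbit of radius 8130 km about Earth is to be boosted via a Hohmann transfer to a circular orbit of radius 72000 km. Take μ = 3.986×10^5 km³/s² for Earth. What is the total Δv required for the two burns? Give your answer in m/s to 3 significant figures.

Semi-major axis of the transfer orbit: a_t = (8130 + 72000)/2 = 40065 km.
At r₁ the circular-orbit speed is v₁ = √(μ/r₁) = 7.002 km/s.
Transfer-orbit speed at r₁ (v² = μ(2/r − 1/a)): v_p = √[μ(2/r₁ − 1/a_t)] = 9.387 km/s.
First burn Δv₁ = |v_p − v₁| = 2.385 km/s.
At r₂, v₂ = √(μ/r₂) = 2.353 km/s.
Transfer-orbit speed at r₂: v_a = √[μ(2/r₂ − 1/a_t)] = 1.060 km/s.
Second burn Δv₂ = |v₂ − v_a| = 1.293 km/s.
Δv = Δv₁ + Δv₂ = 2.385 + 1.293 = 3.678 km/s.

Δv = 3680 m/s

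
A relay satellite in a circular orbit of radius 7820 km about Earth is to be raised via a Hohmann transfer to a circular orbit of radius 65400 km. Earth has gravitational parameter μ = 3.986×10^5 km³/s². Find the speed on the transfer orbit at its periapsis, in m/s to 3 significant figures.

v = 9540 m/s

Semi-major axis of the transfer orbit: a_t = (7820 + 65400)/2 = 36610 km.
At periapsis, r = 7820 km.
Applying v² = μ(2/r − 1/a_t): v = 9.542 km/s.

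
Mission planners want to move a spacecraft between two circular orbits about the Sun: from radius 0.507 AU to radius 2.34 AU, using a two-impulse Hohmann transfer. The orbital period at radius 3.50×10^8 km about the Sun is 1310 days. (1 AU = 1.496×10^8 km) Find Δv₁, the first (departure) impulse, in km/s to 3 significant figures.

From Kepler's third law T² = 4π²r³/μ at r = 3.50×10^8 km, T = 1310 days = 1310 × 86400 s = 1.13184×10^8 s: μ = 4π²r³/T² = 1.32128×10^11 km³/s².
In km: r₁ = 0.507 × 1.496×10^8 = 7.58472×10^7 km; r₂ = 2.34 × 1.496×10^8 = 3.50064×10^8 km.
The Hohmann ellipse has a_t = (r₁ + r₂)/2 = 2.129556×10^8 km.
On the circular orbit at r = 7.58472×10^7 km, v_c = √(μ/r) = 41.73757 km/s.
Transfer-orbit speed at the same r (vis-viva, a = a_t): v_t = √[μ(2/r − 1/a_t)] = 53.51263 km/s.
Δv₁ = |v_t − v_c| = |53.51263 − 41.73757| = 11.78 km/s.

Δv₁ = 11.8 km/s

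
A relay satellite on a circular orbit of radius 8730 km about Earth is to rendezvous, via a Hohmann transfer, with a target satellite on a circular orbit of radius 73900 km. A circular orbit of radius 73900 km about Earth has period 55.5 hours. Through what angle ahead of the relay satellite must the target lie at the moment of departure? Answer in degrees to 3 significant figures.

From Kepler's third law T² = 4π²r³/μ at r = 73900 km, T = 55.5 hours = 55.5 × 3600 s = 1.998×10^5 s: μ = 4π²r³/T² = 3.99119×10^5 km³/s².
Transfer-ellipse semi-major axis a_t = (r₁ + r₂)/2 = (8730 + 73900)/2 = 41315 km.
Transfer time t = π√(a_t³/μ) = 41760 s.
The target's mean motion on its circular orbit is ω₂ = √(μ/r₂³) = 3.1447×10^-5 rad/s.
Angle swept by the target during transfer: ω₂·t = 1.3132 rad = 75.24°.
The relay satellite traverses 180° on the transfer ellipse, so the target must lead by 180° − 75.24° = 105°.

φ = 105°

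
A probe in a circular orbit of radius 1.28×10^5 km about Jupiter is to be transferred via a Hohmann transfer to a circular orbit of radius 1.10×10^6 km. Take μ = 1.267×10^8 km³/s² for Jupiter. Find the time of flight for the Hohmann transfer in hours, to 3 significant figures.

Semi-major axis of the transfer orbit: a_t = (1.280×10^5 + 1.100×10^6)/2 = 6.140×10^5 km.
Transfer time t = π√(a_t³/μ) = π√((6.140×10^5)³ / 1.267×10^8) = 1.343×10^5 s.
Converting: 1.343×10^5 s ÷ 3600 s/hour = 37.3 hours.

t = 37.3 hours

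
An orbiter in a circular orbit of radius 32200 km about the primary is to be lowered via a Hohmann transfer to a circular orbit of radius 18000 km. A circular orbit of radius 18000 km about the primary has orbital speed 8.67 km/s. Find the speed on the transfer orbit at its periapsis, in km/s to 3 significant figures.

From the circular-orbit relation v² = μ/r at r = 18000 km: μ = v²r = (8.67)² × 18000 = 1.35304×10^6 km³/s².
Semi-major axis of the transfer orbit: a_t = (32200 + 18000)/2 = 25100 km.
At periapsis, r = 18000 km.
Applying v² = μ(2/r − 1/a_t): v = 9.820 km/s.

v = 9.82 km/s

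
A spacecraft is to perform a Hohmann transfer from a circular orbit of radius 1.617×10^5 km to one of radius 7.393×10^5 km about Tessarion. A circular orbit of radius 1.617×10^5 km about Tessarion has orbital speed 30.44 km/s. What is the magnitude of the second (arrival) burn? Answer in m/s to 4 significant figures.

Δv₂ = 5707 m/s

From the circular-orbit relation v² = μ/r at r = 1.617×10^5 km: μ = v²r = (30.44)² × 1.617×10^5 = 1.49830×10^8 km³/s².
Semi-major axis of the transfer orbit: a_t = (1.617×10^5 + 7.393×10^5)/2 = 4.505×10^5 km.
On the circular orbit at r = 7.393×10^5 km, v_c = √(μ/r) = 14.236 km/s.
Transfer-orbit speed at the same r (vis-viva, a = a_t): v_t = √[μ(2/r − 1/a_t)] = 8.5290 km/s.
Δv₂ = |v_t − v_c| = |8.5290 − 14.236| = 5.707 km/s.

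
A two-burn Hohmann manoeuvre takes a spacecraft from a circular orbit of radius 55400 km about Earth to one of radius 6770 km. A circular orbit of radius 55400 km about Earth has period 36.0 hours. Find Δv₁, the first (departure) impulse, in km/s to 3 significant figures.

From Kepler's third law T² = 4π²r³/μ at r = 55400 km, T = 36.0 hours = 36.0 × 3600 s = 1.296×10^5 s: μ = 4π²r³/T² = 3.99649×10^5 km³/s².
Semi-major axis of the transfer orbit: a_t = (55400 + 6770)/2 = 31085 km.
On the circular orbit at r = 55400 km, v_c = √(μ/r) = 2.68587 km/s.
Vis-viva on the transfer ellipse at r = 55400 km gives v_t = √[μ(2/r − 1/a_t)] = 1.25344 km/s.
Δv₁ = |v_t − v_c| = |1.25344 − 2.68587| = 1.432 km/s.

Δv₁ = 1.43 km/s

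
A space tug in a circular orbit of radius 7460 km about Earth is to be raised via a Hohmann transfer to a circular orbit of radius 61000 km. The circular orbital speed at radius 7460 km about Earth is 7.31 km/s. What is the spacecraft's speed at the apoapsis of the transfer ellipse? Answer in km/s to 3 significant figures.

v = 1.19 km/s

From the circular-orbit relation v² = μ/r at r = 7460 km: μ = v²r = (7.31)² × 7460 = 3.98633×10^5 km³/s².
Transfer-ellipse semi-major axis a_t = (r₁ + r₂)/2 = (7460 + 61000)/2 = 34230 km.
The apoapsis of the transfer ellipse is at r = 61000 km.
Applying v² = μ(2/r − 1/a_t): v = 1.193 km/s.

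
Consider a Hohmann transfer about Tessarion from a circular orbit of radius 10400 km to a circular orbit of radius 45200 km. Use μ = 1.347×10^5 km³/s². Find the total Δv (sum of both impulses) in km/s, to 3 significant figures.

Δv = 1.66 km/s

Transfer-ellipse semi-major axis a_t = (r₁ + r₂)/2 = (10400 + 45200)/2 = 27800 km.
At r₁ the circular-orbit speed is v₁ = √(μ/r₁) = 3.59888 km/s.
On the transfer ellipse at r₁, vis-viva equation gives v_p = √[μ(2/r₁ − 1/a_t)] = 4.58896 km/s.
First burn Δv₁ = |v_p − v₁| = 0.99008 km/s.
At r₂, v₂ = √(μ/r₂) = 1.726293 km/s.
Transfer-orbit speed at r₂: v_a = √[μ(2/r₂ − 1/a_t)] = 1.055866 km/s.
Second burn Δv₂ = |v₂ − v_a| = 0.67043 km/s.
Δv = Δv₁ + Δv₂ = 0.99008 + 0.67043 = 1.661 km/s.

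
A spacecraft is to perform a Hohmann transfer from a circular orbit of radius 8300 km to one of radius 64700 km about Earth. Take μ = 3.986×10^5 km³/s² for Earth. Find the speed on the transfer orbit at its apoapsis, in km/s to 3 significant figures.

The Hohmann ellipse has a_t = (r₁ + r₂)/2 = 36500 km.
The apoapsis of the transfer ellipse is at r = 64700 km.
Vis-viva: v = √[μ(2/r − 1/a_t)] = √[3.986×10^5 × (2/64700 − 1/36500)] = 1.184 km/s.

v = 1.18 km/s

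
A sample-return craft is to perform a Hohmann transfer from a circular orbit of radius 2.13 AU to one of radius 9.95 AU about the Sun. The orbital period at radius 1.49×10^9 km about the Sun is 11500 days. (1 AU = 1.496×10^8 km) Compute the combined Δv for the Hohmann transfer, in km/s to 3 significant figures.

Δv = 9.60 km/s

From Kepler's third law T² = 4π²r³/μ at r = 1.49×10^9 km, T = 11500 days = 11500 × 86400 s = 9.936×10^8 s: μ = 4π²r³/T² = 1.32280×10^11 km³/s².
In km: r₁ = 2.13 × 1.496×10^8 = 3.18648×10^8 km; r₂ = 9.95 × 1.496×10^8 = 1.48852×10^9 km.
Semi-major axis of the transfer orbit: a_t = (3.18648×10^8 + 1.48852×10^9)/2 = 9.03584×10^8 km.
Circular speed at r₁: v₁ = √(μ/r₁) = √(1.32280×10^11/3.18648×10^8) = 20.375 km/s.
Transfer-orbit speed at r₁ (vis-viva): v_p = √[μ(2/r₁ − 1/a_t)] = 26.151 km/s.
First burn Δv₁ = |v_p − v₁| = 5.776 km/s.
Circular speed at r₂: v₂ = √(μ/r₂) = 9.427 km/s.
Transfer-orbit speed at r₂: v_a = √[μ(2/r₂ − 1/a_t)] = 5.598 km/s.
Second burn Δv₂ = |v₂ − v_a| = 3.829 km/s.
Δv = Δv₁ + Δv₂ = 5.776 + 3.829 = 9.605 km/s.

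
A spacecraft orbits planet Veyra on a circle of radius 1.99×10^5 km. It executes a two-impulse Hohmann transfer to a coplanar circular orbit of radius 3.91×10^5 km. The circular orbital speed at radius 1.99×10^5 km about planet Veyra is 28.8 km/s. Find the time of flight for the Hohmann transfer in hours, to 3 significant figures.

From the circular-orbit relation v² = μ/r at r = 1.99×10^5 km: μ = v²r = (28.8)² × 1.99×10^5 = 1.65059×10^8 km³/s².
Semi-major axis of the transfer orbit: a_t = (1.990×10^5 + 3.910×10^5)/2 = 2.950×10^5 km.
By Kepler's third law the transfer-orbit period is T = 2π√(a_t³/μ), so t = T/2 = 39180 s.
Converting: 39180 s ÷ 3600 s/hour = 10.9 hours.

t = 10.9 hours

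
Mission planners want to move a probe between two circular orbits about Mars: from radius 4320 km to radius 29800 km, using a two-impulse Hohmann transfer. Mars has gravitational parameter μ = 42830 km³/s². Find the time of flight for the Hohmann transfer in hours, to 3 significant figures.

t = 9.40 hours

Semi-major axis of the transfer orbit: a_t = (4320 + 29800)/2 = 17060 km.
Half the transfer-orbit period gives t = π√(a_t³/μ) = 33830 s.
Converting: 33830 s ÷ 3600 s/hour = 9.40 hours.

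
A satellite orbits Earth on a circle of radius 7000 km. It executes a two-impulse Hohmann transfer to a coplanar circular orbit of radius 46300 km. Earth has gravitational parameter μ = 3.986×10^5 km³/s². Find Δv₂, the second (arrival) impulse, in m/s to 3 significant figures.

The Hohmann ellipse has a_t = (r₁ + r₂)/2 = 26650 km.
Circular speed at r = 46300 km: v_c = √(μ/r) = 2.934 km/s.
Transfer-orbit speed at the same r (vis-viva, a = a_t): v_t = √[μ(2/r − 1/a_t)] = 1.504 km/s.
Δv₂ = |v_t − v_c| = |1.504 − 2.934| = 1.430 km/s.

Δv₂ = 1430 m/s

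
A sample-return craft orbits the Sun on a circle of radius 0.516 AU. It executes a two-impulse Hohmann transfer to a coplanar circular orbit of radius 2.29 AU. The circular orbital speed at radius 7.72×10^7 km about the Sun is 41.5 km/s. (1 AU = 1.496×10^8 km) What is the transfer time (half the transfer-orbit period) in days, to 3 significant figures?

From the circular-orbit relation v² = μ/r at r = 7.72×10^7 km: μ = v²r = (41.5)² × 7.72×10^7 = 1.32958×10^11 km³/s².
In km: r₁ = 0.516 × 1.496×10^8 = 7.71936×10^7 km; r₂ = 2.29 × 1.496×10^8 = 3.42584×10^8 km.
Transfer-ellipse semi-major axis a_t = (r₁ + r₂)/2 = (7.71936×10^7 + 3.42584×10^8)/2 = 2.098888×10^8 km.
By Kepler's third law the transfer-orbit period is T = 2π√(a_t³/μ), so t = T/2 = 2.620×10^7 s.
Converting: 2.620×10^7 s ÷ 86400 s/day = 303 days.

t = 303 days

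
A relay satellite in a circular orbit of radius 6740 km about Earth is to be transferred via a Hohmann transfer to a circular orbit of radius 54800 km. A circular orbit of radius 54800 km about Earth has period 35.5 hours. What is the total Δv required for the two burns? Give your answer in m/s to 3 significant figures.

From Kepler's third law T² = 4π²r³/μ at r = 54800 km, T = 35.5 hours = 35.5 × 3600 s = 1.278×10^5 s: μ = 4π²r³/T² = 3.97777×10^5 km³/s².
Semi-major axis of the transfer orbit: a_t = (6740 + 54800)/2 = 30770 km.
At r₁ the circular-orbit speed is v₁ = √(μ/r₁) = 7.6823 km/s.
Transfer-orbit speed at r₁ (vis-viva): v_p = √[μ(2/r₁ − 1/a_t)] = 10.252 km/s.
First burn Δv₁ = |v_p − v₁| = 2.570 km/s.
At r₂, v₂ = √(μ/r₂) = 2.694 km/s.
Transfer-orbit speed at r₂: v_a = √[μ(2/r₂ − 1/a_t)] = 1.261 km/s.
Second burn Δv₂ = |v₂ − v_a| = 1.433 km/s.
Total Δv = Δv₁ + Δv₂ = 4.003 km/s.

Δv = 4000 m/s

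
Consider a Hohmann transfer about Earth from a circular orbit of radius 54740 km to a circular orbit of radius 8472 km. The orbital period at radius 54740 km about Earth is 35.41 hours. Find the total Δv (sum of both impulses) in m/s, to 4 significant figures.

From Kepler's third law T² = 4π²r³/μ at r = 54740 km, T = 35.41 hours = 35.41 × 3600 s = 1.27476×10^5 s: μ = 4π²r³/T² = 3.98490×10^5 km³/s².
Transfer-ellipse semi-major axis a_t = (r₁ + r₂)/2 = (54740 + 8472)/2 = 31606 km.
At r₁ the circular-orbit speed is v₁ = √(μ/r₁) = 2.6981 km/s.
On the transfer ellipse at r₁, vis-viva gives v_a = √[μ(2/r₁ − 1/a_t)] = 1.3969 km/s.
First burn Δv₁ = |v_a − v₁| = 1.3012 km/s.
At r₂, v₂ = √(μ/r₂) = 6.85829 km/s.
Transfer-orbit speed at r₂: v_p = √[μ(2/r₂ − 1/a_t)] = 9.02575 km/s.
Second burn Δv₂ = |v₂ − v_p| = 2.1675 km/s.
Δv = Δv₁ + Δv₂ = 1.3012 + 2.1675 = 3.469 km/s.

Δv = 3469 m/s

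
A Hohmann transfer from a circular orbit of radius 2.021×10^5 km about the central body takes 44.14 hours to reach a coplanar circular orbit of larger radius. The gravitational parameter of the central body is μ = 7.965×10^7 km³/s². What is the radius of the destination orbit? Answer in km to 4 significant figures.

Transfer time t = 44.14 hours = 1.58904×10^5 s, and t = π√(a_t³/μ).
So a_t = (μ t²/π²)^(1/3) = (7.965×10^7 × (1.58904×10^5)² / π²)^(1/3) = 5.8846×10^5 km.
Since a_t = (r₁ + r₂)/2, r₂ = 2a_t − r₁ = 2×5.8846×10^5 − 2.021×10^5 = 9.7482×10^5 km.

r₂ = 9.748×10^5 km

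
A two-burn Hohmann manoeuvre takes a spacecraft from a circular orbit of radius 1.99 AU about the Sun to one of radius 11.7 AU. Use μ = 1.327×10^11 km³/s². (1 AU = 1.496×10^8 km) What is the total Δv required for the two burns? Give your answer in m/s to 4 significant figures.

Δv = 10500 m/s

In km: r₁ = 1.99 × 1.496×10^8 = 2.97704×10^8 km; r₂ = 11.7 × 1.496×10^8 = 1.75032×10^9 km.
Semi-major axis of the transfer orbit: a_t = (2.97704×10^8 + 1.75032×10^9)/2 = 1.024012×10^9 km.
Circular speed at r₁: v₁ = √(μ/r₁) = √(1.327×10^11/2.97704×10^8) = 21.11 km/s.
On the transfer ellipse at r₁, v² = μ(2/r − 1/a) gives v_p = √[μ(2/r₁ − 1/a_t)] = 27.60 km/s.
First burn Δv₁ = |v_p − v₁| = 6.490 km/s.
Circular speed at r₂: v₂ = √(μ/r₂) = 8.707 km/s.
Transfer-orbit speed at r₂: v_a = √[μ(2/r₂ − 1/a_t)] = 4.695 km/s.
Second burn Δv₂ = |v₂ − v_a| = 4.012 km/s.
Δv = Δv₁ + Δv₂ = 6.490 + 4.012 = 10.50 km/s.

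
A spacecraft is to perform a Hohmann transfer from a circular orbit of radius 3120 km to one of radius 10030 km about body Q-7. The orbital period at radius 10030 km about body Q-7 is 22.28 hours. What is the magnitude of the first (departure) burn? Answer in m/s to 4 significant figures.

From Kepler's third law T² = 4π²r³/μ at r = 10030 km, T = 22.28 hours = 22.28 × 3600 s = 80208 s: μ = 4π²r³/T² = 6191.95 km³/s².
Transfer-ellipse semi-major axis a_t = (r₁ + r₂)/2 = (3120 + 10030)/2 = 6575 km.
Circular speed at r = 3120 km: v_c = √(μ/r) = 1.4088 km/s.
Transfer-orbit speed at the same r (vis-viva, a = a_t): v_t = √[μ(2/r − 1/a_t)] = 1.7400 km/s.
Δv₁ = |v_t − v_c| = |1.7400 − 1.4088| = 0.3312 km/s.

Δv₁ = 331.2 m/s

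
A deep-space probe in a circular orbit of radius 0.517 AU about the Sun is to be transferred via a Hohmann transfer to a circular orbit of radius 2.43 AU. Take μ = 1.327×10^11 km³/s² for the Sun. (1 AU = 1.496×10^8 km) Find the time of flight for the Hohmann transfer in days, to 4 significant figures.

In km: r₁ = 0.517 × 1.496×10^8 = 7.73432×10^7 km; r₂ = 2.43 × 1.496×10^8 = 3.63528×10^8 km.
Semi-major axis of the transfer orbit: a_t = (7.73432×10^7 + 3.63528×10^8)/2 = 2.204356×10^8 km.
Half the transfer-orbit period gives t = π√(a_t³/μ) = 2.823×10^7 s.
Converting: 2.823×10^7 s ÷ 86400 s/day = 326.7 days.

t = 326.7 days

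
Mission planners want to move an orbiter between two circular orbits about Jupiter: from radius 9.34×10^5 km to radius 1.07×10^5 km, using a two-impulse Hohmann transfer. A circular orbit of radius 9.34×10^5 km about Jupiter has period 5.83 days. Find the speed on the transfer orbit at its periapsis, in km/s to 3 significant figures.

From Kepler's third law T² = 4π²r³/μ at r = 9.34×10^5 km, T = 5.83 days = 5.83 × 86400 s = 5.03712×10^5 s: μ = 4π²r³/T² = 1.26776×10^8 km³/s².
Semi-major axis of the transfer orbit: a_t = (9.340×10^5 + 1.070×10^5)/2 = 5.205×10^5 km.
The periapsis of the transfer ellipse is at r = 1.070×10^5 km.
Vis-viva: v = √[μ(2/r − 1/a_t)] = √[1.26776×10^8 × (2/1.070×10^5 − 1/5.205×10^5)] = 46.11 km/s.

v = 46.1 km/s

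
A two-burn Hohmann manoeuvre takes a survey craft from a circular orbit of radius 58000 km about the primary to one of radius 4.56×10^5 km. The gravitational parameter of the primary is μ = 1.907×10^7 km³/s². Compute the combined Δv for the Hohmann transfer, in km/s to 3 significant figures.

The Hohmann ellipse has a_t = (r₁ + r₂)/2 = 2.570×10^5 km.
At r₁ the circular-orbit speed is v₁ = √(μ/r₁) = 18.13265 km/s.
On the transfer ellipse at r₁, vis-viva equation gives v_p = √[μ(2/r₁ − 1/a_t)] = 24.15334 km/s.
First burn Δv₁ = |v_p − v₁| = 6.0207 km/s.
At r₂, v₂ = √(μ/r₂) = 6.46685 km/s.
Transfer-orbit speed at r₂: v_a = √[μ(2/r₂ − 1/a_t)] = 3.07214 km/s.
Second burn Δv₂ = |v₂ − v_a| = 3.3947 km/s.
Total Δv = Δv₁ + Δv₂ = 9.415 km/s.

Δv = 9.42 km/s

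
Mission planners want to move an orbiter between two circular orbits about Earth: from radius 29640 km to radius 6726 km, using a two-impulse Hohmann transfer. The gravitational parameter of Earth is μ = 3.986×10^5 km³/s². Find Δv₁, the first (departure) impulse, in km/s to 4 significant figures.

Δv₁ = 1.437 km/s

Semi-major axis of the transfer orbit: a_t = (29640 + 6726)/2 = 18183 km.
Circular speed at r = 29640 km: v_c = √(μ/r) = 3.667 km/s.
Vis-viva on the transfer ellipse at r = 29640 km gives v_t = √[μ(2/r − 1/a_t)] = 2.230 km/s.
Δv₁ = |v_t − v_c| = |2.230 − 3.667| = 1.437 km/s.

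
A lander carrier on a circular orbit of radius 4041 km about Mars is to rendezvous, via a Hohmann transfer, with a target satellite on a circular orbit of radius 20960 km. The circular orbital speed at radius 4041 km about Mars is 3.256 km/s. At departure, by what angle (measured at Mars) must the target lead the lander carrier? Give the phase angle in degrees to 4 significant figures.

φ = 97.10°

From the circular-orbit relation v² = μ/r at r = 4041 km: μ = v²r = (3.256)² × 4041 = 42840.8 km³/s².
The Hohmann ellipse has a_t = (r₁ + r₂)/2 = 12500.5 km.
The half-period of the transfer ellipse is t = π√(a_t³/μ) = 21213.5 s.
Target angular speed ω₂ = √(μ/r₂³) = 6.82090×10^-5 rad/s.
Angle swept by the target during transfer: ω₂·t = 1.44695 rad = 82.90°.
The lander carrier traverses 180° on the transfer ellipse, so the target must lead by 180° − 82.90° = 97.10°.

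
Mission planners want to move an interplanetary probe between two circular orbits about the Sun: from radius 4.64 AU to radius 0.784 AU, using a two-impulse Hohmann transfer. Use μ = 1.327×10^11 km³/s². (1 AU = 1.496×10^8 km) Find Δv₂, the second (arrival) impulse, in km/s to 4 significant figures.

In km: r₁ = 4.64 × 1.496×10^8 = 6.94144×10^8 km; r₂ = 0.784 × 1.496×10^8 = 1.172864×10^8 km.
Semi-major axis of the transfer orbit: a_t = (6.94144×10^8 + 1.172864×10^8)/2 = 4.057152×10^8 km.
Circular speed at r = 1.172864×10^8 km: v_c = √(μ/r) = 33.64 km/s.
Transfer-orbit speed at the same r (vis-viva, a = a_t): v_t = √[μ(2/r − 1/a_t)] = 44.00 km/s.
Δv₂ = |v_t − v_c| = |44.00 − 33.64| = 10.36 km/s.

Δv₂ = 10.36 km/s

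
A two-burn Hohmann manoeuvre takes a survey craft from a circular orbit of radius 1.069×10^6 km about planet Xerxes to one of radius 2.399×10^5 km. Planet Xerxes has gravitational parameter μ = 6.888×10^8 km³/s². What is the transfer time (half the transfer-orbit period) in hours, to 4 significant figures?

t = 17.60 hours

Semi-major axis of the transfer orbit: a_t = (1.069×10^6 + 2.399×10^5)/2 = 6.5445×10^5 km.
Transfer time t = π√(a_t³/μ) = π√((6.5445×10^5)³ / 6.888×10^8) = 63375 s.
Converting: 63375 s ÷ 3600 s/hour = 17.60 hours.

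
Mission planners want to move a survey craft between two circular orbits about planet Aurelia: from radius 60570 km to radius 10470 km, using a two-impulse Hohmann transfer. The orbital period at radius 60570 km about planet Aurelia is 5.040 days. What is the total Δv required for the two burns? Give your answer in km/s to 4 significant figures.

Δv = 1.042 km/s

From Kepler's third law T² = 4π²r³/μ at r = 60570 km, T = 5.040 days = 5.040 × 86400 s = 4.35456×10^5 s: μ = 4π²r³/T² = 46264.1 km³/s².
Semi-major axis of the transfer orbit: a_t = (60570 + 10470)/2 = 35520 km.
At r₁ the circular-orbit speed is v₁ = √(μ/r₁) = 0.8740 km/s.
On the transfer ellipse at r₁, vis-viva gives v_a = √[μ(2/r₁ − 1/a_t)] = 0.4745 km/s.
First burn Δv₁ = |v_a − v₁| = 0.3995 km/s.
Circular speed at r₂: v₂ = √(μ/r₂) = 2.1021 km/s.
Transfer-orbit speed at r₂: v_p = √[μ(2/r₂ − 1/a_t)] = 2.7450 km/s.
Second burn Δv₂ = |v₂ − v_p| = 0.6429 km/s.
Total Δv = Δv₁ + Δv₂ = 1.042 km/s.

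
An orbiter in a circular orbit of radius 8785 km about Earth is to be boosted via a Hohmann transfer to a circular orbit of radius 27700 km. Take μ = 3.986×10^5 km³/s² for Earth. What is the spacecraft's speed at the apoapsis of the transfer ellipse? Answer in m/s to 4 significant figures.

v = 2632 m/s

Transfer-ellipse semi-major axis a_t = (r₁ + r₂)/2 = (8785 + 27700)/2 = 18242.5 km.
At apoapsis, r = 27700 km.
Vis-viva: v = √[μ(2/r − 1/a_t)] = √[3.986×10^5 × (2/27700 − 1/18242.5)] = 2.632 km/s.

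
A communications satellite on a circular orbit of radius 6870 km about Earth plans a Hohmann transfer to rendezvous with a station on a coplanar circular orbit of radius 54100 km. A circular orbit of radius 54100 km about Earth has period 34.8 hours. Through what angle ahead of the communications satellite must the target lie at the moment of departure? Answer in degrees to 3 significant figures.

φ = 104°

From Kepler's third law T² = 4π²r³/μ at r = 54100 km, T = 34.8 hours = 34.8 × 3600 s = 1.2528×10^5 s: μ = 4π²r³/T² = 3.98280×10^5 km³/s².
Semi-major axis of the transfer orbit: a_t = (6870 + 54100)/2 = 30485 km.
Transfer time t = π√(a_t³/μ) = 26496 s.
The target's mean motion on its circular orbit is ω₂ = √(μ/r₂³) = 5.0153×10^-5 rad/s.
Angle swept by the target during transfer: ω₂·t = 1.3289 rad = 76.14°.
Arrival is 180° from departure on the ellipse, so φ = 180° − 76.14° = 104°.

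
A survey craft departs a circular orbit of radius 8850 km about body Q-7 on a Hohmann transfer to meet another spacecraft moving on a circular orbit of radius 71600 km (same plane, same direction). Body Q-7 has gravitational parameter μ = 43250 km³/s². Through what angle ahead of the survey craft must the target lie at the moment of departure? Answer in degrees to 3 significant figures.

The Hohmann ellipse has a_t = (r₁ + r₂)/2 = 40225 km.
The half-period of the transfer ellipse is t = π√(a_t³/μ) = 1.219×10^5 s.
Target angular speed ω₂ = √(μ/r₂³) = 1.085×10^-5 rad/s.
Angle swept by the target during transfer: ω₂·t = 1.323 rad = 75.80°.
The survey craft traverses 180° on the transfer ellipse, so the target must lead by 180° − 75.80° = 104°.

φ = 104°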